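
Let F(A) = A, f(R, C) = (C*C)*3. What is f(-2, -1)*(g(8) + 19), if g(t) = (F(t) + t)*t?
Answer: 441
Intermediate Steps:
f(R, C) = 3*C² (f(R, C) = C²*3 = 3*C²)
g(t) = 2*t² (g(t) = (t + t)*t = (2*t)*t = 2*t²)
f(-2, -1)*(g(8) + 19) = (3*(-1)²)*(2*8² + 19) = (3*1)*(2*64 + 19) = 3*(128 + 19) = 3*147 = 441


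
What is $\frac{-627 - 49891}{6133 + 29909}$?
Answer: $- \frac{25259}{18021} \approx -1.4016$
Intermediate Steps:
$\frac{-627 - 49891}{6133 + 29909} = - \frac{50518}{36042} = \left(-50518\right) \frac{1}{36042} = - \frac{25259}{18021}$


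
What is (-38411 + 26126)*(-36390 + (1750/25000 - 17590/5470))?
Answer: 4891162359447/10940 ≈ 4.4709e+8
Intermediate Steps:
(-38411 + 26126)*(-36390 + (1750/25000 - 17590/5470)) = -12285*(-36390 + (1750*(1/25000) - 17590*1/5470)) = -12285*(-36390 + (7/100 - 1759/547)) = -12285*(-36390 - 172071/54700) = -12285*(-1990705071/54700) = 4891162359447/10940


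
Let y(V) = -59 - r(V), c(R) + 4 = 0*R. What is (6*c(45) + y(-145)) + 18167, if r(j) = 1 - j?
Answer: 17938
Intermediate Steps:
c(R) = -4 (c(R) = -4 + 0*R = -4 + 0 = -4)
y(V) = -60 + V (y(V) = -59 - (1 - V) = -59 + (-1 + V) = -60 + V)
(6*c(45) + y(-145)) + 18167 = (6*(-4) + (-60 - 145)) + 18167 = (-24 - 205) + 18167 = -229 + 18167 = 17938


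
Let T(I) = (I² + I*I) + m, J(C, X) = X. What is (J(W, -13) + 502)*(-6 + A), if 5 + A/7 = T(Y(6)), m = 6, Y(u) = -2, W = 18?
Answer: 27873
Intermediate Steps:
T(I) = 6 + 2*I² (T(I) = (I² + I*I) + 6 = (I² + I²) + 6 = 2*I² + 6 = 6 + 2*I²)
A = 63 (A = -35 + 7*(6 + 2*(-2)²) = -35 + 7*(6 + 2*4) = -35 + 7*(6 + 8) = -35 + 7*14 = -35 + 98 = 63)
(J(W, -13) + 502)*(-6 + A) = (-13 + 502)*(-6 + 63) = 489*57 = 27873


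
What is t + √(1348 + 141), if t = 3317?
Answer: 3317 + √1489 ≈ 3355.6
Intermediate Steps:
t + √(1348 + 141) = 3317 + √(1348 + 141) = 3317 + √1489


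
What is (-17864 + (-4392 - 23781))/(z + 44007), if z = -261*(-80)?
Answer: -46037/64887 ≈ -0.70949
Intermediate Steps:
z = 20880
(-17864 + (-4392 - 23781))/(z + 44007) = (-17864 + (-4392 - 23781))/(20880 + 44007) = (-17864 - 28173)/64887 = -46037*1/64887 = -46037/64887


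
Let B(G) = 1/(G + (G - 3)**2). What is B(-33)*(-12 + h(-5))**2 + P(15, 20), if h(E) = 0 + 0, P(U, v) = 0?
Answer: 48/421 ≈ 0.11401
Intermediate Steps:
B(G) = 1/(G + (-3 + G)**2)
h(E) = 0
B(-33)*(-12 + h(-5))**2 + P(15, 20) = (-12 + 0)**2/(-33 + (-3 - 33)**2) + 0 = (-12)**2/(-33 + (-36)**2) + 0 = 144/(-33 + 1296) + 0 = 144/1263 + 0 = (1/1263)*144 + 0 = 48/421 + 0 = 48/421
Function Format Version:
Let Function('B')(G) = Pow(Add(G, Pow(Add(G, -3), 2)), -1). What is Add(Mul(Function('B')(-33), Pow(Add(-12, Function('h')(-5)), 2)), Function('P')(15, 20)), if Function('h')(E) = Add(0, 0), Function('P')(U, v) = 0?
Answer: Rational(48, 421) ≈ 0.11401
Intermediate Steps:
Function('B')(G) = Pow(Add(G, Pow(Add(-3, G), 2)), -1)
Function('h')(E) = 0
Add(Mul(Function('B')(-33), Pow(Add(-12, Function('h')(-5)), 2)), Function('P')(15, 20)) = Add(Mul(Pow(Add(-33, Pow(Add(-3, -33), 2)), -1), Pow(Add(-12, 0), 2)), 0) = Add(Mul(Pow(Add(-33, Pow(-36, 2)), -1), Pow(-12, 2)), 0) = Add(Mul(Pow(Add(-33, 1296), -1), 144), 0) = Add(Mul(Pow(1263, -1), 144), 0) = Add(Mul(Rational(1, 1263), 144), 0) = Add(Rational(48, 421), 0) = Rational(48, 421)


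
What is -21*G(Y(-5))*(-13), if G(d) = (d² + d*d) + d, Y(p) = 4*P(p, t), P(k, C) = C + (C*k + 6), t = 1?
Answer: 37128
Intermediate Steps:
P(k, C) = 6 + C + C*k (P(k, C) = C + (6 + C*k) = 6 + C + C*k)
Y(p) = 28 + 4*p (Y(p) = 4*(6 + 1 + 1*p) = 4*(6 + 1 + p) = 4*(7 + p) = 28 + 4*p)
G(d) = d + 2*d² (G(d) = (d² + d²) + d = 2*d² + d = d + 2*d²)
-21*G(Y(-5))*(-13) = -21*(28 + 4*(-5))*(1 + 2*(28 + 4*(-5)))*(-13) = -21*(28 - 20)*(1 + 2*(28 - 20))*(-13) = -168*(1 + 2*8)*(-13) = -168*(1 + 16)*(-13) = -168*17*(-13) = -21*136*(-13) = -2856*(-13) = 37128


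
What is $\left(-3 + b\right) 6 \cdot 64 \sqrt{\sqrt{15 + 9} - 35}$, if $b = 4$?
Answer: $384 \sqrt{-35 + 2 \sqrt{6}} \approx 2106.8 i$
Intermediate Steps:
$\left(-3 + b\right) 6 \cdot 64 \sqrt{\sqrt{15 + 9} - 35} = \left(-3 + 4\right) 6 \cdot 64 \sqrt{\sqrt{15 + 9} - 35} = 1 \cdot 6 \cdot 64 \sqrt{\sqrt{24} - 35} = 6 \cdot 64 \sqrt{2 \sqrt{6} - 35} = 384 \sqrt{-35 + 2 \sqrt{6}}$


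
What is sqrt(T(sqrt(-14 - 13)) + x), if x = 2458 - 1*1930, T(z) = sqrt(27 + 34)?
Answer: sqrt(528 + sqrt(61)) ≈ 23.148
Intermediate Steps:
T(z) = sqrt(61)
x = 528 (x = 2458 - 1930 = 528)
sqrt(T(sqrt(-14 - 13)) + x) = sqrt(sqrt(61) + 528) = sqrt(528 + sqrt(61))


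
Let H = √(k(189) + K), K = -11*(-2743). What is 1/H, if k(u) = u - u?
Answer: √30173/30173 ≈ 0.0057569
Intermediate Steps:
K = 30173
k(u) = 0
H = √30173 (H = √(0 + 30173) = √30173 ≈ 173.70)
1/H = 1/(√30173) = √30173/30173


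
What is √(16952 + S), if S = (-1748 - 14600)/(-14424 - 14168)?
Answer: √216543268621/3574 ≈ 130.20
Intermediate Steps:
S = 4087/7148 (S = -16348/(-28592) = -16348*(-1/28592) = 4087/7148 ≈ 0.57177)
√(16952 + S) = √(16952 + 4087/7148) = √(121176983/7148) = √216543268621/3574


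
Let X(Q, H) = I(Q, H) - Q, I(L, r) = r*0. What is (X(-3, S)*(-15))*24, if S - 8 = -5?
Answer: -1080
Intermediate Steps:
S = 3 (S = 8 - 5 = 3)
I(L, r) = 0
X(Q, H) = -Q (X(Q, H) = 0 - Q = -Q)
(X(-3, S)*(-15))*24 = (-1*(-3)*(-15))*24 = (3*(-15))*24 = -45*24 = -1080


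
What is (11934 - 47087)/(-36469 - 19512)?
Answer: 35153/55981 ≈ 0.62794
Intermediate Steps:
(11934 - 47087)/(-36469 - 19512) = -35153/(-55981) = -35153*(-1/55981) = 35153/55981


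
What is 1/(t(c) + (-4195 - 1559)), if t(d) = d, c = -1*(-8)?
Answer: -1/5746 ≈ -0.00017403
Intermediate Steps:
c = 8
1/(t(c) + (-4195 - 1559)) = 1/(8 + (-4195 - 1559)) = 1/(8 - 5754) = 1/(-5746) = -1/5746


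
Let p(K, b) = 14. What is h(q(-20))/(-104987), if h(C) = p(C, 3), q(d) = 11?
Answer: -14/104987 ≈ -0.00013335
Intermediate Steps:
h(C) = 14
h(q(-20))/(-104987) = 14/(-104987) = 14*(-1/104987) = -14/104987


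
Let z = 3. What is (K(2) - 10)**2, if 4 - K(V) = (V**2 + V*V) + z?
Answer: 289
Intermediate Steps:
K(V) = 1 - 2*V**2 (K(V) = 4 - ((V**2 + V*V) + 3) = 4 - ((V**2 + V**2) + 3) = 4 - (2*V**2 + 3) = 4 - (3 + 2*V**2) = 4 + (-3 - 2*V**2) = 1 - 2*V**2)
(K(2) - 10)**2 = ((1 - 2*2**2) - 10)**2 = ((1 - 2*4) - 10)**2 = ((1 - 8) - 10)**2 = (-7 - 10)**2 = (-17)**2 = 289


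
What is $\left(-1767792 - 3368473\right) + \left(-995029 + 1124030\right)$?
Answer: $-5007264$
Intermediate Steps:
$\left(-1767792 - 3368473\right) + \left(-995029 + 1124030\right) = -5136265 + 129001 = -5007264$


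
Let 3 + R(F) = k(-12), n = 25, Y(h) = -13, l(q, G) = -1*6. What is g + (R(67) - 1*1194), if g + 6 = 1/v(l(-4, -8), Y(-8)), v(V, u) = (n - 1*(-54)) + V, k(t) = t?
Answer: -88694/73 ≈ -1215.0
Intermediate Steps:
l(q, G) = -6
R(F) = -15 (R(F) = -3 - 12 = -15)
v(V, u) = 79 + V (v(V, u) = (25 - 1*(-54)) + V = (25 + 54) + V = 79 + V)
g = -437/73 (g = -6 + 1/(79 - 6) = -6 + 1/73 = -437/73 ≈ -5.9863)
g + (R(67) - 1*1194) = -437/73 + (-15 - 1*1194) = -437/73 + (-15 - 1194) = -437/73 - 1209 = -88694/73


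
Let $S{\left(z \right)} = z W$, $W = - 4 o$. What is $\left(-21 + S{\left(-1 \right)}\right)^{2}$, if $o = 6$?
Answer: $9$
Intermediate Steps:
$W = -24$ ($W = \left(-4\right) 6 = -24$)
$S{\left(z \right)} = - 24 z$ ($S{\left(z \right)} = z \left(-24\right) = - 24 z$)
$\left(-21 + S{\left(-1 \right)}\right)^{2} = \left(-21 - -24\right)^{2} = \left(-21 + 24\right)^{2} = 3^{2} = 9$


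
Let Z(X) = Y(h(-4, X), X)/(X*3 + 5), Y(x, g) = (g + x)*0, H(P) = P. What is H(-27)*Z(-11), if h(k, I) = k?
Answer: 0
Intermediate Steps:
Y(x, g) = 0
Z(X) = 0 (Z(X) = 0/(X*3 + 5) = 0/(3*X + 5) = 0/(5 + 3*X) = 0)
H(-27)*Z(-11) = -27*0 = 0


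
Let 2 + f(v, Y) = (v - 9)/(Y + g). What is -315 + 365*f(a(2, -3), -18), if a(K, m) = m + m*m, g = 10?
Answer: -7265/8 ≈ -908.13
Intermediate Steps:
a(K, m) = m + m**2
f(v, Y) = -2 + (-9 + v)/(10 + Y) (f(v, Y) = -2 + (v - 9)/(Y + 10) = -2 + (-9 + v)/(10 + Y))
-315 + 365*f(a(2, -3), -18) = -315 + 365*((-29 - 3*(1 - 3) - 2*(-18))/(10 - 18)) = -315 + 365*((-29 - 3*(-2) + 36)/(-8)) = -315 + 365*(-(-29 + 6 + 36)/8) = -315 + 365*(-1/8*13) = -315 + 365*(-13/8) = -315 - 4745/8 = -7265/8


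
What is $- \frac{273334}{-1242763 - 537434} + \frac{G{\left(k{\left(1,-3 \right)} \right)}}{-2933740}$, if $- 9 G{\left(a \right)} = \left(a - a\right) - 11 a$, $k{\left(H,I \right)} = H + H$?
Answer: $\frac{1202829806351}{7833952720170} \approx 0.15354$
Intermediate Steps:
$k{\left(H,I \right)} = 2 H$
$G{\left(a \right)} = \frac{11 a}{9}$ ($G{\left(a \right)} = - \frac{\left(a - a\right) - 11 a}{9} = - \frac{0 - 11 a}{9} = - \frac{\left(-11\right) a}{9} = \frac{11 a}{9}$)
$- \frac{273334}{-1242763 - 537434} + \frac{G{\left(k{\left(1,-3 \right)} \right)}}{-2933740} = - \frac{273334}{-1242763 - 537434} + \frac{\frac{11}{9} \cdot 2 \cdot 1}{-2933740} = - \frac{273334}{-1780197} + \frac{11}{9} \cdot 2 \left(- \frac{1}{2933740}\right) = \left(-273334\right) \left(- \frac{1}{1780197}\right) + \frac{22}{9} \left(- \frac{1}{2933740}\right) = \frac{273334}{1780197} - \frac{11}{13201830} = \frac{1202829806351}{7833952720170}$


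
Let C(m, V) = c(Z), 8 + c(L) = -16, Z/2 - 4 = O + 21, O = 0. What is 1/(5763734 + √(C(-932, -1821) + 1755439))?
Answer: 5763734/33220627867341 - √1755415/33220627867341 ≈ 1.7346e-7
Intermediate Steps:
Z = 50 (Z = 8 + 2*(0 + 21) = 8 + 2*21 = 8 + 42 = 50)
c(L) = -24 (c(L) = -8 - 16 = -24)
C(m, V) = -24
1/(5763734 + √(C(-932, -1821) + 1755439)) = 1/(5763734 + √(-24 + 1755439)) = 1/(5763734 + √1755415)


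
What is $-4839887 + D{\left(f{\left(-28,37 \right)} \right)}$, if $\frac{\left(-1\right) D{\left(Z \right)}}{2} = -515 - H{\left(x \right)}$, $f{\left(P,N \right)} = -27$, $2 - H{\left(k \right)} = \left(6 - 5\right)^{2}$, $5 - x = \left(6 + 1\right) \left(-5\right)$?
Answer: $-4838855$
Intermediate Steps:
$x = 40$ ($x = 5 - \left(6 + 1\right) \left(-5\right) = 5 - 7 \left(-5\right) = 5 - -35 = 5 + 35 = 40$)
$H{\left(k \right)} = 1$ ($H{\left(k \right)} = 2 - \left(6 - 5\right)^{2} = 2 - 1^{2} = 2 - 1 = 1$)
$D{\left(Z \right)} = 1032$ ($D{\left(Z \right)} = - 2 \left(-515 - 1\right) = \left(-2\right) \left(-516\right) = 1032$)
$-4839887 + D{\left(f{\left(-28,37 \right)} \right)} = -4839887 + 1032 = -4838855$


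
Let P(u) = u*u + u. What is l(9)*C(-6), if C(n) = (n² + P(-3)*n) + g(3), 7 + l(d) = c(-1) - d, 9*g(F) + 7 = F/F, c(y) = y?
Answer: 34/3 ≈ 11.333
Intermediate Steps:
g(F) = -⅔ (g(F) = -7/9 + (F/F)/9 = -7/9 + (⅑)*1 = -7/9 + ⅑ = -⅔)
P(u) = u + u² (P(u) = u² + u = u + u²)
l(d) = -8 - d (l(d) = -7 + (-1 - d) = -8 - d)
C(n) = -⅔ + n² + 6*n (C(n) = (n² + (-3*(1 - 3))*n) - ⅔ = (n² + (-3*(-2))*n) - ⅔ = (n² + 6*n) - ⅔ = -⅔ + n² + 6*n)
l(9)*C(-6) = (-8 - 1*9)*(-⅔ + (-6)² + 6*(-6)) = (-8 - 9)*(-⅔ + 36 - 36) = -17*(-⅔) = 34/3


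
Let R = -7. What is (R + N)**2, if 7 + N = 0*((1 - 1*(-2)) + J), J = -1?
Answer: 196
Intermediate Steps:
N = -7 (N = -7 + 0*((1 - 1*(-2)) - 1) = -7 + 0*((1 + 2) - 1) = -7 + 0*(3 - 1) = -7 + 0*2 = -7 + 0 = -7)
(R + N)**2 = (-7 - 7)**2 = (-14)**2 = 196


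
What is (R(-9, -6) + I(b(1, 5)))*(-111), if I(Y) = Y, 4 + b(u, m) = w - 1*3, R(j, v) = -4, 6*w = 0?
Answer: 1221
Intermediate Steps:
w = 0 (w = (⅙)*0 = 0)
b(u, m) = -7 (b(u, m) = -4 + (0 - 1*3) = -4 + (0 - 3) = -4 - 3 = -7)
(R(-9, -6) + I(b(1, 5)))*(-111) = (-4 - 7)*(-111) = -11*(-111) = 1221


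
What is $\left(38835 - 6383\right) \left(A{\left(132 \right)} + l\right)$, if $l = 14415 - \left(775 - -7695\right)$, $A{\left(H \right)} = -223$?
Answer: $185690344$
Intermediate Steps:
$l = 5945$ ($l = 14415 - \left(775 + 7695\right) = 14415 - 8470 = 5945$)
$\left(38835 - 6383\right) \left(A{\left(132 \right)} + l\right) = \left(38835 - 6383\right) \left(-223 + 5945\right) = 32452 \cdot 5722 = 185690344$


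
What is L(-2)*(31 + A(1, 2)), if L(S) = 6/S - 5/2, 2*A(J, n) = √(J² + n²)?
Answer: -341/2 - 11*√5/4 ≈ -176.65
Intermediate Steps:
A(J, n) = √(J² + n²)/2
L(S) = -5/2 + 6/S (L(S) = 6/S - 5*½ = 6/S - 5/2 = -5/2 + 6/S)
L(-2)*(31 + A(1, 2)) = (-5/2 + 6/(-2))*(31 + √(1² + 2²)/2) = (-5/2 + 6*(-½))*(31 + √(1 + 4)/2) = (-5/2 - 3)*(31 + √5/2) = -11*(31 + √5/2)/2 = -341/2 - 11*√5/4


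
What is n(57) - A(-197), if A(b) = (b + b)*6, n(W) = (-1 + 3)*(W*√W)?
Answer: 2364 + 114*√57 ≈ 3224.7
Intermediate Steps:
n(W) = 2*W^(3/2)
A(b) = 12*b (A(b) = (2*b)*6 = 12*b)
n(57) - A(-197) = 2*57^(3/2) - 12*(-197) = 2*(57*√57) - 1*(-2364) = 114*√57 + 2364 = 2364 + 114*√57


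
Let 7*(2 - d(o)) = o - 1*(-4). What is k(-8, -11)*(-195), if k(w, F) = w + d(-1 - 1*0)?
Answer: 8775/7 ≈ 1253.6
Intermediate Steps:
d(o) = 10/7 - o/7 (d(o) = 2 - (o - 1*(-4))/7 = 2 - (o + 4)/7 = 2 - (4 + o)/7 = 2 + (-4/7 - o/7) = 10/7 - o/7)
k(w, F) = 11/7 + w (k(w, F) = w + (10/7 - (-1 - 1*0)/7) = w + (10/7 - (-1 + 0)/7) = w + (10/7 - ⅐*(-1)) = w + (10/7 + ⅐) = w + 11/7 = 11/7 + w)
k(-8, -11)*(-195) = (11/7 - 8)*(-195) = -45/7*(-195) = 8775/7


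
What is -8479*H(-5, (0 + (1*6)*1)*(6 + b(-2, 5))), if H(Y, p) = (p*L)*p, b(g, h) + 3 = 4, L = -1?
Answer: 14956956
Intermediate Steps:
b(g, h) = 1 (b(g, h) = -3 + 4 = 1)
H(Y, p) = -p**2 (H(Y, p) = (p*(-1))*p = (-p)*p = -p**2)
-8479*H(-5, (0 + (1*6)*1)*(6 + b(-2, 5))) = -(-8479)*((0 + (1*6)*1)*(6 + 1))**2 = -(-8479)*((0 + 6*1)*7)**2 = -(-8479)*((0 + 6)*7)**2 = -(-8479)*(6*7)**2 = -(-8479)*42**2 = -(-8479)*1764 = -8479*(-1764) = 14956956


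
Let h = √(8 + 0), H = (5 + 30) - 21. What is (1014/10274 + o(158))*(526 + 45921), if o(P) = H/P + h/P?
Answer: 3530529364/405823 + 46447*√2/79 ≈ 9531.1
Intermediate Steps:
H = 14 (H = 35 - 21 = 14)
h = 2*√2 (h = √8 = 2*√2 ≈ 2.8284)
o(P) = 14/P + 2*√2/P (o(P) = 14/P + (2*√2)/P = 14/P + 2*√2/P)
(1014/10274 + o(158))*(526 + 45921) = (1014/10274 + 2*(7 + √2)/158)*(526 + 45921) = (1014*(1/10274) + 2*(1/158)*(7 + √2))*46447 = (507/5137 + (7/79 + √2/79))*46447 = (76012/405823 + √2/79)*46447 = 3530529364/405823 + 46447*√2/79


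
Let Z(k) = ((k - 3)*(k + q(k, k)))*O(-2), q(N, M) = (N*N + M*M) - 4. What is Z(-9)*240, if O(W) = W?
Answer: 858240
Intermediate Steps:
q(N, M) = -4 + M² + N² (q(N, M) = (N² + M²) - 4 = (M² + N²) - 4 = -4 + M² + N²)
Z(k) = -2*(-3 + k)*(-4 + k + 2*k²) (Z(k) = ((k - 3)*(k + (-4 + k² + k²)))*(-2) = ((-3 + k)*(k + (-4 + 2*k²)))*(-2) = ((-3 + k)*(-4 + k + 2*k²))*(-2) = -2*(-3 + k)*(-4 + k + 2*k²))
Z(-9)*240 = (-24 - 4*(-9)³ + 10*(-9)² + 14*(-9))*240 = (-24 - 4*(-729) + 10*81 - 126)*240 = (-24 + 2916 + 810 - 126)*240 = 3576*240 = 858240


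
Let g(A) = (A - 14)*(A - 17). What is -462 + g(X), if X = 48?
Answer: 592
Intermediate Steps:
g(A) = (-17 + A)*(-14 + A) (g(A) = (-14 + A)*(-17 + A) = (-17 + A)*(-14 + A))
-462 + g(X) = -462 + (238 + 48² - 31*48) = -462 + (238 + 2304 - 1488) = -462 + 1054 = 592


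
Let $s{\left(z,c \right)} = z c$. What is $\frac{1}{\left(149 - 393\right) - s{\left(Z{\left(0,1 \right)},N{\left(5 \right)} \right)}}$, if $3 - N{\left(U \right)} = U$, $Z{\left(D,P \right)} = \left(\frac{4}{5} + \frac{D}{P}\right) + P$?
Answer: $- \frac{5}{1202} \approx -0.0041597$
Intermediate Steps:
$Z{\left(D,P \right)} = \frac{4}{5} + P + \frac{D}{P}$ ($Z{\left(D,P \right)} = \left(4 \cdot \frac{1}{5} + \frac{D}{P}\right) + P = \left(\frac{4}{5} + \frac{D}{P}\right) + P = \frac{4}{5} + P + \frac{D}{P}$)
$N{\left(U \right)} = 3 - U$
$s{\left(z,c \right)} = c z$
$\frac{1}{\left(149 - 393\right) - s{\left(Z{\left(0,1 \right)},N{\left(5 \right)} \right)}} = \frac{1}{\left(149 - 393\right) - \left(3 - 5\right) \left(\frac{4}{5} + 1 + \frac{0}{1}\right)} = \frac{1}{\left(149 - 393\right) - \left(3 - 5\right) \left(\frac{4}{5} + 1 + 0 \cdot 1\right)} = \frac{1}{-244 - - 2 \left(\frac{4}{5} + 1 + 0\right)} = \frac{1}{-244 - \left(-2\right) \frac{9}{5}} = \frac{1}{-244 - - \frac{18}{5}} = \frac{1}{-244 + \frac{18}{5}} = \frac{1}{- \frac{1202}{5}} = - \frac{5}{1202}$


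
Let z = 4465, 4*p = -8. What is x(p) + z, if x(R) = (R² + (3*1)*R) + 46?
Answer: 4509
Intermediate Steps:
p = -2 (p = (¼)*(-8) = -2)
x(R) = 46 + R² + 3*R (x(R) = (R² + 3*R) + 46 = 46 + R² + 3*R)
x(p) + z = (46 + (-2)² + 3*(-2)) + 4465 = (46 + 4 - 6) + 4465 = 44 + 4465 = 4509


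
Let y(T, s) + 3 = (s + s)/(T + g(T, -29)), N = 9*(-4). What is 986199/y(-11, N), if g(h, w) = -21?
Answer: -1314932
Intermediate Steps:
N = -36
y(T, s) = -3 + 2*s/(-21 + T) (y(T, s) = -3 + (s + s)/(T - 21) = -3 + (2*s)/(-21 + T) = -3 + 2*s/(-21 + T))
986199/y(-11, N) = 986199/(((63 - 3*(-11) + 2*(-36))/(-21 - 11))) = 986199/(((63 + 33 - 72)/(-32))) = 986199/((-1/32*24)) = 986199/(-¾) = 986199*(-4/3) = -1314932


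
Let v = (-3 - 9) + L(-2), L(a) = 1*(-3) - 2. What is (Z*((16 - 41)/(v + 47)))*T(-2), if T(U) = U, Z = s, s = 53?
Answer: 265/3 ≈ 88.333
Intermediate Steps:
Z = 53
L(a) = -5 (L(a) = -3 - 2 = -5)
v = -17 (v = (-3 - 9) - 5 = -12 - 5 = -17)
(Z*((16 - 41)/(v + 47)))*T(-2) = (53*((16 - 41)/(-17 + 47)))*(-2) = (53*(-25/30))*(-2) = (53*(-25*1/30))*(-2) = (53*(-⅚))*(-2) = -265/6*(-2) = 265/3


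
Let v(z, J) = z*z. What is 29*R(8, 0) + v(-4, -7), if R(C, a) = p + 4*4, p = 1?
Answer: 509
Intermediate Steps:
R(C, a) = 17 (R(C, a) = 1 + 4*4 = 1 + 16 = 17)
v(z, J) = z²
29*R(8, 0) + v(-4, -7) = 29*17 + (-4)² = 493 + 16 = 509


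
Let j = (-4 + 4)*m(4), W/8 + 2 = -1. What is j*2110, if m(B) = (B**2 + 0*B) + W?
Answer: 0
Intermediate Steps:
W = -24 (W = -16 + 8*(-1) = -16 - 8 = -24)
m(B) = -24 + B**2 (m(B) = (B**2 + 0*B) - 24 = (B**2 + 0) - 24 = B**2 - 24 = -24 + B**2)
j = 0 (j = (-4 + 4)*(-24 + 4**2) = 0*(-24 + 16) = 0*(-8) = 0)
j*2110 = 0*2110 = 0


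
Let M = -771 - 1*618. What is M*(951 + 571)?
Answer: -2114058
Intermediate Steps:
M = -1389 (M = -771 - 618 = -1389)
M*(951 + 571) = -1389*(951 + 571) = -1389*1522 = -2114058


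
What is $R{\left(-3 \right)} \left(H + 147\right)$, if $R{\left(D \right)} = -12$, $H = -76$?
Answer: $-852$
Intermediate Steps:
$R{\left(-3 \right)} \left(H + 147\right) = - 12 \left(-76 + 147\right) = \left(-12\right) 71 = -852$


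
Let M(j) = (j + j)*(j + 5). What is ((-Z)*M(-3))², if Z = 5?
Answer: 3600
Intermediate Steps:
M(j) = 2*j*(5 + j) (M(j) = (2*j)*(5 + j) = 2*j*(5 + j))
((-Z)*M(-3))² = ((-1*5)*(2*(-3)*(5 - 3)))² = (-10*(-3)*2)² = (-5*(-12))² = 60² = 3600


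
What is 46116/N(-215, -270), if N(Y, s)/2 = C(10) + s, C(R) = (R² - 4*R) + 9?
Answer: -7686/67 ≈ -114.72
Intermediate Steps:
C(R) = 9 + R² - 4*R
N(Y, s) = 138 + 2*s (N(Y, s) = 2*((9 + 10² - 4*10) + s) = 2*((9 + 100 - 40) + s) = 2*(69 + s) = 138 + 2*s)
46116/N(-215, -270) = 46116/(138 + 2*(-270)) = 46116/(138 - 540) = 46116/(-402) = 46116*(-1/402) = -7686/67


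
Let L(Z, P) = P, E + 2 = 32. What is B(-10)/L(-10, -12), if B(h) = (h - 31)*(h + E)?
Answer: 205/3 ≈ 68.333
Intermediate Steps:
E = 30 (E = -2 + 32 = 30)
B(h) = (-31 + h)*(30 + h) (B(h) = (h - 31)*(h + 30) = (-31 + h)*(30 + h))
B(-10)/L(-10, -12) = (-930 + (-10)² - 1*(-10))/(-12) = (-930 + 100 + 10)*(-1/12) = -820*(-1/12) = 205/3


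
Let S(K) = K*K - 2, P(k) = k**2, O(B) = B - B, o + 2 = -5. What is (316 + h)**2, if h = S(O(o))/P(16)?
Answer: 1635959809/16384 ≈ 99851.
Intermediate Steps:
o = -7 (o = -2 - 5 = -7)
O(B) = 0
S(K) = -2 + K**2 (S(K) = K**2 - 2 = -2 + K**2)
h = -1/128 (h = (-2 + 0**2)/(16**2) = (-2 + 0)/256 = -2*1/256 = -1/128 ≈ -0.0078125)
(316 + h)**2 = (316 - 1/128)**2 = (40447/128)**2 = 1635959809/16384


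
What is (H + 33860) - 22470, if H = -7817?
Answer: 3573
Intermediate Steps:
(H + 33860) - 22470 = (-7817 + 33860) - 22470 = 26043 - 22470 = 3573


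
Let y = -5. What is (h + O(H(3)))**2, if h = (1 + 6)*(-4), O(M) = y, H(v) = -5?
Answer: 1089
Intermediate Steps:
O(M) = -5
h = -28 (h = 7*(-4) = -28)
(h + O(H(3)))**2 = (-28 - 5)**2 = (-33)**2 = 1089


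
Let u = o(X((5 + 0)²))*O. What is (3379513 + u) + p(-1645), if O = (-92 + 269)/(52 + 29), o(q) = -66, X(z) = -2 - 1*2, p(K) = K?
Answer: 30399514/9 ≈ 3.3777e+6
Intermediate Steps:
X(z) = -4 (X(z) = -2 - 2 = -4)
O = 59/27 (O = 177/81 = 177*(1/81) = 59/27 ≈ 2.1852)
u = -1298/9 (u = -66*59/27 = -1298/9 ≈ -144.22)
(3379513 + u) + p(-1645) = (3379513 - 1298/9) - 1645 = 30414319/9 - 1645 = 30399514/9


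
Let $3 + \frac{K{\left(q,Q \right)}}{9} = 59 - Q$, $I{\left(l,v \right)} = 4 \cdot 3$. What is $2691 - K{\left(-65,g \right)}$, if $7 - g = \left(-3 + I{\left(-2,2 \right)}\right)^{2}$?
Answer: $1521$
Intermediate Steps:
$I{\left(l,v \right)} = 12$
$g = -74$ ($g = 7 - \left(-3 + 12\right)^{2} = 7 - 9^{2} = 7 - 81 = -74$)
$K{\left(q,Q \right)} = 504 - 9 Q$ ($K{\left(q,Q \right)} = -27 + 9 \left(59 - Q\right) = -27 - \left(-531 + 9 Q\right) = 504 - 9 Q$)
$2691 - K{\left(-65,g \right)} = 2691 - \left(504 - -666\right) = 2691 - \left(504 + 666\right) = 2691 - 1170 = 1521$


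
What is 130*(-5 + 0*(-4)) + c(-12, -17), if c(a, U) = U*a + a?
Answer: -458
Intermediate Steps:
c(a, U) = a + U*a
130*(-5 + 0*(-4)) + c(-12, -17) = 130*(-5 + 0*(-4)) - 12*(1 - 17) = 130*(-5 + 0) - 12*(-16) = 130*(-5) + 192 = -650 + 192 = -458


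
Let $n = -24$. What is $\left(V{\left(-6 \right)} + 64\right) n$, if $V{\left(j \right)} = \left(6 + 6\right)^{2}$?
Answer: $-4992$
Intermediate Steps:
$V{\left(j \right)} = 144$ ($V{\left(j \right)} = 12^{2} = 144$)
$\left(V{\left(-6 \right)} + 64\right) n = \left(144 + 64\right) \left(-24\right) = 208 \left(-24\right) = -4992$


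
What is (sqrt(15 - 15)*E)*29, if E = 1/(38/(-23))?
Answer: 0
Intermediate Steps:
E = -23/38 (E = 1/(38*(-1/23)) = 1/(-38/23) = -23/38 ≈ -0.60526)
(sqrt(15 - 15)*E)*29 = (sqrt(15 - 15)*(-23/38))*29 = (sqrt(0)*(-23/38))*29 = (0*(-23/38))*29 = 0*29 = 0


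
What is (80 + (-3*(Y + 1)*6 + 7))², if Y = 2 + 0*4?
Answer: 1089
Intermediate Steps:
Y = 2 (Y = 2 + 0 = 2)
(80 + (-3*(Y + 1)*6 + 7))² = (80 + (-3*(2 + 1)*6 + 7))² = (80 + (-3*3*6 + 7))² = (80 + (-9*6 + 7))² = (80 + (-54 + 7))² = (80 - 47)² = 33² = 1089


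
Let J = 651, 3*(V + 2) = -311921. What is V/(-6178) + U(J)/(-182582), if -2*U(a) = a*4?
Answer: 28488193391/1691987394 ≈ 16.837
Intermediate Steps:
V = -311927/3 (V = -2 + (1/3)*(-311921) = -2 - 311921/3 = -311927/3 ≈ -1.0398e+5)
U(a) = -2*a (U(a) = -a*4/2 = -2*a)
V/(-6178) + U(J)/(-182582) = -311927/3/(-6178) - 2*651/(-182582) = -311927/3*(-1/6178) - 1302*(-1/182582) = 311927/18534 + 651/91291 = 28488193391/1691987394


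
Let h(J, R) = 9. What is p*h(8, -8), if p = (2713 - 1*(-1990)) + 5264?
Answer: 89703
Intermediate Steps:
p = 9967 (p = (2713 + 1990) + 5264 = 4703 + 5264 = 9967)
p*h(8, -8) = 9967*9 = 89703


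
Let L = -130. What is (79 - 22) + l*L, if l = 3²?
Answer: -1113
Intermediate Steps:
l = 9
(79 - 22) + l*L = (79 - 22) + 9*(-130) = 57 - 1170 = -1113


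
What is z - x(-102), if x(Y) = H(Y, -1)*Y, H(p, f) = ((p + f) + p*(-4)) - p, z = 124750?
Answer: 166264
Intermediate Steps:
H(p, f) = f - 4*p (H(p, f) = ((f + p) - 4*p) - p = (f - 3*p) - p = f - 4*p)
x(Y) = Y*(-1 - 4*Y) (x(Y) = (-1 - 4*Y)*Y = Y*(-1 - 4*Y))
z - x(-102) = 124750 - (-1)*(-102)*(1 + 4*(-102)) = 124750 - (-1)*(-102)*(1 - 408) = 124750 - (-1)*(-102)*(-407) = 124750 - 1*(-41514) = 124750 + 41514 = 166264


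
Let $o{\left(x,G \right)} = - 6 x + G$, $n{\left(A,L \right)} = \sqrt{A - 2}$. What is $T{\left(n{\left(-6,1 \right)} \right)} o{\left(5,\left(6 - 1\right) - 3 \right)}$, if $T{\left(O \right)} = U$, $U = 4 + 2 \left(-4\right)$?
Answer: $112$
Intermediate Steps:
$U = -4$ ($U = 4 - 8 = -4$)
$n{\left(A,L \right)} = \sqrt{-2 + A}$
$T{\left(O \right)} = -4$
$o{\left(x,G \right)} = G - 6 x$
$T{\left(n{\left(-6,1 \right)} \right)} o{\left(5,\left(6 - 1\right) - 3 \right)} = - 4 \left(\left(\left(6 - 1\right) - 3\right) - 30\right) = - 4 \left(\left(5 - 3\right) - 30\right) = - 4 \left(2 - 30\right) = \left(-4\right) \left(-28\right) = 112$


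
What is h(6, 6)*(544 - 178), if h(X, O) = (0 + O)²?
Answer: 13176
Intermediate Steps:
h(X, O) = O²
h(6, 6)*(544 - 178) = 6²*(544 - 178) = 36*366 = 13176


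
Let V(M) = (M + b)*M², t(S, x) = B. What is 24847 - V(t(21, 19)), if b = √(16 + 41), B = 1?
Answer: 24846 - √57 ≈ 24838.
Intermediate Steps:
t(S, x) = 1
b = √57 ≈ 7.5498
V(M) = M²*(M + √57) (V(M) = (M + √57)*M² = M²*(M + √57))
24847 - V(t(21, 19)) = 24847 - 1²*(1 + √57) = 24847 - (1 + √57) = 24847 + (-1 - √57) = 24846 - √57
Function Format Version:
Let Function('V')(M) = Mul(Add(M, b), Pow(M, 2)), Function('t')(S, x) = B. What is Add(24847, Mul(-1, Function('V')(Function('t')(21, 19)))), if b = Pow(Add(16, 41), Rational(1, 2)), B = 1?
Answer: Add(24846, Mul(-1, Pow(57, Rational(1, 2)))) ≈ 24838.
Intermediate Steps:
Function('t')(S, x) = 1
b = Pow(57, Rational(1, 2)) ≈ 7.5498
Function('V')(M) = Mul(Pow(M, 2), Add(M, Pow(57, Rational(1, 2)))) (Function('V')(M) = Mul(Add(M, Pow(57, Rational(1, 2))), Pow(M, 2)) = Mul(Pow(M, 2), Add(M, Pow(57, Rational(1, 2)))))
Add(24847, Mul(-1, Function('V')(Function('t')(21, 19)))) = Add(24847, Mul(-1, Mul(Pow(1, 2), Add(1, Pow(57, Rational(1, 2)))))) = Add(24847, Mul(-1, Mul(1, Add(1, Pow(57, Rational(1, 2)))))) = Add(24847, Mul(-1, Add(1, Pow(57, Rational(1, 2))))) = Add(24847, Add(-1, Mul(-1, Pow(57, Rational(1, 2))))) = Add(24846, Mul(-1, Pow(57, Rational(1, 2))))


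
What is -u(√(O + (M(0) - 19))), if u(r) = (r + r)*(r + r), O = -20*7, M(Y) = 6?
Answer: 612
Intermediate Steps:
O = -140
u(r) = 4*r² (u(r) = (2*r)*(2*r) = 4*r²)
-u(√(O + (M(0) - 19))) = -4*(√(-140 + (6 - 19)))² = -4*(√(-140 - 13))² = -4*(√(-153))² = -4*(3*I*√17)² = -4*(-153) = -1*(-612) = 612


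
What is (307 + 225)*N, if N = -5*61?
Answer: -162260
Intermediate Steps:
N = -305
(307 + 225)*N = (307 + 225)*(-305) = 532*(-305) = -162260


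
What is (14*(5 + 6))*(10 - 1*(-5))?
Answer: 2310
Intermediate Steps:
(14*(5 + 6))*(10 - 1*(-5)) = (14*11)*(10 + 5) = 154*15 = 2310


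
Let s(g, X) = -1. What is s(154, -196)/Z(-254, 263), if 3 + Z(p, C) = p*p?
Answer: -1/64513 ≈ -1.5501e-5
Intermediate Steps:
Z(p, C) = -3 + p² (Z(p, C) = -3 + p*p = -3 + p²)
s(154, -196)/Z(-254, 263) = -1/(-3 + (-254)²) = -1/(-3 + 64516) = -1/64513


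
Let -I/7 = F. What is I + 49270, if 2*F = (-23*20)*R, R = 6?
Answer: 58930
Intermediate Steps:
F = -1380 (F = (-23*20*6)/2 = (-460*6)/2 = (½)*(-2760) = -1380)
I = 9660 (I = -7*(-1380) = 9660)
I + 49270 = 9660 + 49270 = 58930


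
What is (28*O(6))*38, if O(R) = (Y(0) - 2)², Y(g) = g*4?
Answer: 4256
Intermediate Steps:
Y(g) = 4*g
O(R) = 4 (O(R) = (4*0 - 2)² = (0 - 2)² = (-2)² = 4)
(28*O(6))*38 = (28*4)*38 = 112*38 = 4256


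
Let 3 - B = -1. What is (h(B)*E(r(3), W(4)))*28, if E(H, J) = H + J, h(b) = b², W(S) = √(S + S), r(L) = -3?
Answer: -1344 + 896*√2 ≈ -76.865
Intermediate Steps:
B = 4 (B = 3 - 1*(-1) = 3 + 1 = 4)
W(S) = √2*√S (W(S) = √(2*S) = √2*√S)
(h(B)*E(r(3), W(4)))*28 = (4²*(-3 + √2*√4))*28 = (16*(-3 + √2*2))*28 = (16*(-3 + 2*√2))*28 = (-48 + 32*√2)*28 = -1344 + 896*√2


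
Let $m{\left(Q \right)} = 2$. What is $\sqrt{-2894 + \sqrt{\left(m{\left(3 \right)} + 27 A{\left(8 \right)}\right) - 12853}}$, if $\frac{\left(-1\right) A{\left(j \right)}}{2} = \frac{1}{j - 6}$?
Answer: $\sqrt{-2894 + i \sqrt{12878}} \approx 1.0545 + 53.806 i$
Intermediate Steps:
$A{\left(j \right)} = - \frac{2}{-6 + j}$ ($A{\left(j \right)} = - \frac{2}{j - 6} = - \frac{2}{-6 + j}$)
$\sqrt{-2894 + \sqrt{\left(m{\left(3 \right)} + 27 A{\left(8 \right)}\right) - 12853}} = \sqrt{-2894 + \sqrt{\left(2 + 27 \left(- \frac{2}{-6 + 8}\right)\right) - 12853}} = \sqrt{-2894 + \sqrt{\left(2 + 27 \left(- \frac{2}{2}\right)\right) - 12853}} = \sqrt{-2894 + \sqrt{\left(2 + 27 \left(\left(-2\right) \frac{1}{2}\right)\right) - 12853}} = \sqrt{-2894 + \sqrt{\left(2 + 27 \left(-1\right)\right) - 12853}} = \sqrt{-2894 + \sqrt{\left(2 - 27\right) - 12853}} = \sqrt{-2894 + \sqrt{-25 - 12853}} = \sqrt{-2894 + \sqrt{-12878}} = \sqrt{-2894 + i \sqrt{12878}}$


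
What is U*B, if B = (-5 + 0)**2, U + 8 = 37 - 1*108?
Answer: -1975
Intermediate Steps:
U = -79 (U = -8 + (37 - 1*108) = -8 + (37 - 108) = -8 - 71 = -79)
B = 25 (B = (-5)**2 = 25)
U*B = -79*25 = -1975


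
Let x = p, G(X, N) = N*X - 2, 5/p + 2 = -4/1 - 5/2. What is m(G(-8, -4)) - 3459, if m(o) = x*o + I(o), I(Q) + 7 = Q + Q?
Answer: -58202/17 ≈ -3423.6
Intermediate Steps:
I(Q) = -7 + 2*Q (I(Q) = -7 + (Q + Q) = -7 + 2*Q)
p = -10/17 (p = 5/(-2 + (-4/1 - 5/2)) = 5/(-2 + (-4*1 - 5*1/2)) = 5/(-2 + (-4 - 5/2)) = 5/(-2 - 13/2) = 5/(-17/2) = 5*(-2/17) = -10/17 ≈ -0.58823)
G(X, N) = -2 + N*X
x = -10/17 ≈ -0.58823
m(o) = -7 + 24*o/17 (m(o) = -10*o/17 + (-7 + 2*o) = -7 + 24*o/17)
m(G(-8, -4)) - 3459 = (-7 + 24*(-2 - 4*(-8))/17) - 3459 = (-7 + 24*(-2 + 32)/17) - 3459 = (-7 + (24/17)*30) - 3459 = (-7 + 720/17) - 3459 = 601/17 - 3459 = -58202/17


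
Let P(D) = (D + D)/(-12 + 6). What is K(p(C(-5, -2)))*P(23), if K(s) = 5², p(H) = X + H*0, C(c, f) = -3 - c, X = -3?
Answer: -575/3 ≈ -191.67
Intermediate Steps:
P(D) = -D/3 (P(D) = (2*D)/(-6) = (2*D)*(-⅙) = -D/3)
p(H) = -3 (p(H) = -3 + H*0 = -3 + 0 = -3)
K(s) = 25
K(p(C(-5, -2)))*P(23) = 25*(-⅓*23) = 25*(-23/3) = -575/3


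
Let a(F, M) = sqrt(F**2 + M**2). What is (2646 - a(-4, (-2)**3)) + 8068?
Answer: 10714 - 4*sqrt(5) ≈ 10705.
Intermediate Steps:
(2646 - a(-4, (-2)**3)) + 8068 = (2646 - sqrt((-4)**2 + ((-2)**3)**2)) + 8068 = (2646 - sqrt(16 + (-8)**2)) + 8068 = (2646 - sqrt(16 + 64)) + 8068 = (2646 - sqrt(80)) + 8068 = (2646 - 4*sqrt(5)) + 8068 = 10714 - 4*sqrt(5)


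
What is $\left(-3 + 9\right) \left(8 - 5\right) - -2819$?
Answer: $2837$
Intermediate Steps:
$\left(-3 + 9\right) \left(8 - 5\right) - -2819 = 6 \cdot 3 + 2819 = 18 + 2819 = 2837$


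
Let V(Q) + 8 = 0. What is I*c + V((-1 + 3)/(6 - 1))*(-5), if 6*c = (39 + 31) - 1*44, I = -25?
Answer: -205/3 ≈ -68.333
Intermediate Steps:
V(Q) = -8 (V(Q) = -8 + 0 = -8)
c = 13/3 (c = ((39 + 31) - 1*44)/6 = (70 - 44)/6 = (1/6)*26 = 13/3 ≈ 4.3333)
I*c + V((-1 + 3)/(6 - 1))*(-5) = -25*13/3 - 8*(-5) = -325/3 + 40 = -205/3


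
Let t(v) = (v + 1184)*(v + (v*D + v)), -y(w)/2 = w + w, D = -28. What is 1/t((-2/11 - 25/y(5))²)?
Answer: -1874048/65889232461 ≈ -2.8442e-5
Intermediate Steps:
y(w) = -4*w (y(w) = -2*(w + w) = -4*w)
t(v) = -26*v*(1184 + v) (t(v) = (v + 1184)*(v + (v*(-28) + v)) = (1184 + v)*(v + (-28*v + v)) = (1184 + v)*(v - 27*v) = (1184 + v)*(-26*v) = -26*v*(1184 + v))
1/t((-2/11 - 25/y(5))²) = 1/(-26*(-2/11 - 25/((-4*5)))²*(1184 + (-2/11 - 25/((-4*5)))²)) = 1/(-26*(-2*1/11 - 25/(-20))²*(1184 + (-2*1/11 - 25/(-20))²)) = 1/(-26*(-2/11 - 25*(-1/20))²*(1184 + (-2/11 - 25*(-1/20))²)) = 1/(-26*(-2/11 + 5/4)²*(1184 + (-2/11 + 5/4)²)) = 1/(-26*(47/44)²*(1184 + (47/44)²)) = 1/(-26*2209/1936*(1184 + 2209/1936)) = 1/(-26*2209/1936*2294433/1936) = 1/(-65889232461/1874048) = -1874048/65889232461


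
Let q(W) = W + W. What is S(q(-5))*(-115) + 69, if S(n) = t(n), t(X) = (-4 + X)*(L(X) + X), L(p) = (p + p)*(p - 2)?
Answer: 370369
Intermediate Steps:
q(W) = 2*W
L(p) = 2*p*(-2 + p) (L(p) = (2*p)*(-2 + p) = 2*p*(-2 + p))
t(X) = (-4 + X)*(X + 2*X*(-2 + X)) (t(X) = (-4 + X)*(2*X*(-2 + X) + X) = (-4 + X)*(X + 2*X*(-2 + X)))
S(n) = n*(12 - 11*n + 2*n**2)
S(q(-5))*(-115) + 69 = ((2*(-5))*(12 - 22*(-5) + 2*(2*(-5))**2))*(-115) + 69 = -10*(12 - 11*(-10) + 2*(-10)**2)*(-115) + 69 = -10*(12 + 110 + 2*100)*(-115) + 69 = -10*(12 + 110 + 200)*(-115) + 69 = -10*322*(-115) + 69 = -3220*(-115) + 69 = 370300 + 69 = 370369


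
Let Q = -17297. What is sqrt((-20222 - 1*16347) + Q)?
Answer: I*sqrt(53866) ≈ 232.09*I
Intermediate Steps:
sqrt((-20222 - 1*16347) + Q) = sqrt((-20222 - 1*16347) - 17297) = sqrt((-20222 - 16347) - 17297) = sqrt(-36569 - 17297) = sqrt(-53866) = I*sqrt(53866)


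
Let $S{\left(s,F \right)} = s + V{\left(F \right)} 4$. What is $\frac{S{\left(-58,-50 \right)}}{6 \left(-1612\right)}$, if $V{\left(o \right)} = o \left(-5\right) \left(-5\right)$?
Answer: $\frac{843}{1612} \approx 0.52295$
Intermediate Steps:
$V{\left(o \right)} = 25 o$ ($V{\left(o \right)} = - 5 o \left(-5\right) = 25 o$)
$S{\left(s,F \right)} = s + 100 F$ ($S{\left(s,F \right)} = s + 25 F 4 = s + 100 F$)
$\frac{S{\left(-58,-50 \right)}}{6 \left(-1612\right)} = \frac{-58 + 100 \left(-50\right)}{6 \left(-1612\right)} = \frac{-58 - 5000}{-9672} = \left(-5058\right) \left(- \frac{1}{9672}\right) = \frac{843}{1612}$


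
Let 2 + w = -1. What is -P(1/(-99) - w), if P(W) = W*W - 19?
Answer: 98603/9801 ≈ 10.061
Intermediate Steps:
w = -3 (w = -2 - 1 = -3)
P(W) = -19 + W**2 (P(W) = W**2 - 19 = -19 + W**2)
-P(1/(-99) - w) = -(-19 + (1/(-99) - 1*(-3))**2) = -(-19 + (-1/99 + 3)**2) = -(-19 + (296/99)**2) = -(-19 + 87616/9801) = -1*(-98603/9801) = 98603/9801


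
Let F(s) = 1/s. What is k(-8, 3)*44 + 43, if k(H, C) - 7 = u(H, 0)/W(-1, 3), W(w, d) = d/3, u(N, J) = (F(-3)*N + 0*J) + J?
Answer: 1405/3 ≈ 468.33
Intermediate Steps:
u(N, J) = J - N/3 (u(N, J) = (N/(-3) + 0*J) + J = (-N/3 + 0) + J = -N/3 + J = J - N/3)
W(w, d) = d/3 (W(w, d) = d*(⅓) = d/3)
k(H, C) = 7 - H/3 (k(H, C) = 7 + (0 - H/3)/(((⅓)*3)) = 7 - H/3/1 = 7 - H/3*1 = 7 - H/3)
k(-8, 3)*44 + 43 = (7 - ⅓*(-8))*44 + 43 = (7 + 8/3)*44 + 43 = (29/3)*44 + 43 = 1276/3 + 43 = 1405/3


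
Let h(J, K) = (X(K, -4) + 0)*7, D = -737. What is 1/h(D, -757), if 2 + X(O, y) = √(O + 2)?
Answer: -2/5313 - I*√755/5313 ≈ -0.00037643 - 0.0051717*I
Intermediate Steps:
X(O, y) = -2 + √(2 + O) (X(O, y) = -2 + √(O + 2) = -2 + √(2 + O))
h(J, K) = -14 + 7*√(2 + K) (h(J, K) = ((-2 + √(2 + K)) + 0)*7 = (-2 + √(2 + K))*7 = -14 + 7*√(2 + K))
1/h(D, -757) = 1/(-14 + 7*√(2 - 757)) = 1/(-14 + 7*√(-755)) = 1/(-14 + 7*(I*√755)) = 1/(-14 + 7*I*√755)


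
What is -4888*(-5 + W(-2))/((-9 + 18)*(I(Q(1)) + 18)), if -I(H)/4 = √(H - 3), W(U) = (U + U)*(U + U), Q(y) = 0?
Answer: -26884/93 - 53768*I*√3/837 ≈ -289.08 - 111.27*I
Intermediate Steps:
W(U) = 4*U² (W(U) = (2*U)*(2*U) = 4*U²)
I(H) = -4*√(-3 + H) (I(H) = -4*√(H - 3) = -4*√(-3 + H))
-4888*(-5 + W(-2))/((-9 + 18)*(I(Q(1)) + 18)) = -4888*(-5 + 4*(-2)²)/((-9 + 18)*(-4*√(-3 + 0) + 18)) = -4888*11/(9*(-4*I*√3 + 18)) = -4888*11/(9*(18 - 4*I*√3)) = -4888/(162/11 - 36*I*√3/11)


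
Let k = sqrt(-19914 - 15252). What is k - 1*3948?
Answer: -3948 + I*sqrt(35166) ≈ -3948.0 + 187.53*I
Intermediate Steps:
k = I*sqrt(35166) (k = sqrt(-35166) = I*sqrt(35166) ≈ 187.53*I)
k - 1*3948 = I*sqrt(35166) - 1*3948 = I*sqrt(35166) - 3948 = -3948 + I*sqrt(35166)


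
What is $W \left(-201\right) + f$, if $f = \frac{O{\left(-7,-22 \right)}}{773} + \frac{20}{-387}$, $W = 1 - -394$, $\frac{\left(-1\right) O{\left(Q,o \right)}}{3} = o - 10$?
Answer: $- \frac{23751071953}{299151} \approx -79395.0$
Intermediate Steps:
$O{\left(Q,o \right)} = 30 - 3 o$ ($O{\left(Q,o \right)} = - 3 \left(o - 10\right) = - 3 \left(-10 + o\right) = 30 - 3 o$)
$W = 395$ ($W = 1 + 394 = 395$)
$f = \frac{21692}{299151}$ ($f = \frac{30 - -66}{773} + \frac{20}{-387} = \left(30 + 66\right) \frac{1}{773} + 20 \left(- \frac{1}{387}\right) = 96 \cdot \frac{1}{773} - \frac{20}{387} = \frac{96}{773} - \frac{20}{387} = \frac{21692}{299151} \approx 0.072512$)
$W \left(-201\right) + f = 395 \left(-201\right) + \frac{21692}{299151} = -79395 + \frac{21692}{299151} = - \frac{23751071953}{299151}$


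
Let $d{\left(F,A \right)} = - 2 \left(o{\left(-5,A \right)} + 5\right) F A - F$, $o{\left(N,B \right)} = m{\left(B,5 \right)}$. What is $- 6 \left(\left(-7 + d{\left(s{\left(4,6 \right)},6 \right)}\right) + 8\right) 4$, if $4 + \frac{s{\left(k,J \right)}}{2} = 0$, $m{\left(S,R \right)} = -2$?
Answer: $-7128$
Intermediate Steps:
$o{\left(N,B \right)} = -2$
$s{\left(k,J \right)} = -8$ ($s{\left(k,J \right)} = -8 + 2 \cdot 0 = -8 + 0 = -8$)
$d{\left(F,A \right)} = - F - 6 A F$ ($d{\left(F,A \right)} = - 2 \left(-2 + 5\right) F A - F = \left(-2\right) 3 F A - F = - 6 F A - F = - 6 A F - F = - F - 6 A F$)
$- 6 \left(\left(-7 + d{\left(s{\left(4,6 \right)},6 \right)}\right) + 8\right) 4 = - 6 \left(\left(-7 - - 8 \left(1 + 6 \cdot 6\right)\right) + 8\right) 4 = - 6 \left(\left(-7 - - 8 \left(1 + 36\right)\right) + 8\right) 4 = - 6 \left(\left(-7 - \left(-8\right) 37\right) + 8\right) 4 = - 6 \left(\left(-7 + 296\right) + 8\right) 4 = - 6 \left(289 + 8\right) 4 = \left(-6\right) 297 \cdot 4 = \left(-1782\right) 4 = -7128$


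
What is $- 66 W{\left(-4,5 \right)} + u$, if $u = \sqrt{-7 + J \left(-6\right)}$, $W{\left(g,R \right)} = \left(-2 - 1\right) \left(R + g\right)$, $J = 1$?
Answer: $198 + i \sqrt{13} \approx 198.0 + 3.6056 i$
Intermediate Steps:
$W{\left(g,R \right)} = - 3 R - 3 g$ ($W{\left(g,R \right)} = - 3 \left(R + g\right) = - 3 R - 3 g$)
$u = i \sqrt{13}$ ($u = \sqrt{-7 + 1 \left(-6\right)} = \sqrt{-7 - 6} = \sqrt{-13} = i \sqrt{13} \approx 3.6056 i$)
$- 66 W{\left(-4,5 \right)} + u = - 66 \left(\left(-3\right) 5 - -12\right) + i \sqrt{13} = - 66 \left(-15 + 12\right) + i \sqrt{13} = \left(-66\right) \left(-3\right) + i \sqrt{13} = 198 + i \sqrt{13}$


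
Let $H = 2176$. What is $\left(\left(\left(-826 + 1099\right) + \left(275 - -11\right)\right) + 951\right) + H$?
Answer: $3686$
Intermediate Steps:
$\left(\left(\left(-826 + 1099\right) + \left(275 - -11\right)\right) + 951\right) + H = \left(\left(\left(-826 + 1099\right) + \left(275 - -11\right)\right) + 951\right) + 2176 = \left(\left(273 + \left(275 + 11\right)\right) + 951\right) + 2176 = \left(\left(273 + 286\right) + 951\right) + 2176 = \left(559 + 951\right) + 2176 = 1510 + 2176 = 3686$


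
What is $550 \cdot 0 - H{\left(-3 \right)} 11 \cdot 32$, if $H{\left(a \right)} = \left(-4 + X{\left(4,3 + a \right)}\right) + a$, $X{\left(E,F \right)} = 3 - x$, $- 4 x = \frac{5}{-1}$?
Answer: $1848$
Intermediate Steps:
$x = \frac{5}{4}$ ($x = - \frac{5 \frac{1}{-1}}{4} = - \frac{5 \left(-1\right)}{4} = \left(- \frac{1}{4}\right) \left(-5\right) = \frac{5}{4} \approx 1.25$)
$X{\left(E,F \right)} = \frac{7}{4}$ ($X{\left(E,F \right)} = 3 - \frac{5}{4} = \frac{7}{4}$)
$H{\left(a \right)} = - \frac{9}{4} + a$ ($H{\left(a \right)} = \left(-4 + \frac{7}{4}\right) + a = - \frac{9}{4} + a$)
$550 \cdot 0 - H{\left(-3 \right)} 11 \cdot 32 = 550 \cdot 0 - \left(- \frac{9}{4} - 3\right) 11 \cdot 32 = 0 - \left(- \frac{21}{4}\right) 11 \cdot 32 = 0 - \left(- \frac{231}{4}\right) 32 = 0 - -1848 = 0 + 1848 = 1848$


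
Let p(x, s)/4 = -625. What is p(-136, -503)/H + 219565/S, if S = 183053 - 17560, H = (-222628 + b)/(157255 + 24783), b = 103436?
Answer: 9417650903310/2465680207 ≈ 3819.5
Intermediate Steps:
H = -59596/91019 (H = (-222628 + 103436)/(157255 + 24783) = -119192/182038 = -119192*1/182038 = -59596/91019 ≈ -0.65476)
S = 165493
p(x, s) = -2500 (p(x, s) = 4*(-625) = -2500)
p(-136, -503)/H + 219565/S = -2500/(-59596/91019) + 219565/165493 = -2500*(-91019/59596) + 219565*(1/165493) = 56886875/14899 + 219565/165493 = 9417650903310/2465680207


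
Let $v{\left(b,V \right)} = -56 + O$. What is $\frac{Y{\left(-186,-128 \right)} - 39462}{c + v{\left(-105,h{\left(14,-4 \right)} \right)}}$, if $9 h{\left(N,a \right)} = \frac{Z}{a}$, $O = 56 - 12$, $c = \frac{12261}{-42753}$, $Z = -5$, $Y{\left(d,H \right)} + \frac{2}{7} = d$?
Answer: $\frac{3955194038}{1225693} \approx 3226.9$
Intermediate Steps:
$Y{\left(d,H \right)} = - \frac{2}{7} + d$
$c = - \frac{4087}{14251}$ ($c = 12261 \left(- \frac{1}{42753}\right) = - \frac{4087}{14251} \approx -0.28679$)
$O = 44$
$h{\left(N,a \right)} = - \frac{5}{9 a}$ ($h{\left(N,a \right)} = \frac{\left(-5\right) \frac{1}{a}}{9} = - \frac{5}{9 a}$)
$v{\left(b,V \right)} = -12$ ($v{\left(b,V \right)} = -56 + 44 = -12$)
$\frac{Y{\left(-186,-128 \right)} - 39462}{c + v{\left(-105,h{\left(14,-4 \right)} \right)}} = \frac{\left(- \frac{2}{7} - 186\right) - 39462}{- \frac{4087}{14251} - 12} = \frac{- \frac{1304}{7} - 39462}{- \frac{175099}{14251}} = \left(- \frac{277538}{7}\right) \left(- \frac{14251}{175099}\right) = \frac{3955194038}{1225693}$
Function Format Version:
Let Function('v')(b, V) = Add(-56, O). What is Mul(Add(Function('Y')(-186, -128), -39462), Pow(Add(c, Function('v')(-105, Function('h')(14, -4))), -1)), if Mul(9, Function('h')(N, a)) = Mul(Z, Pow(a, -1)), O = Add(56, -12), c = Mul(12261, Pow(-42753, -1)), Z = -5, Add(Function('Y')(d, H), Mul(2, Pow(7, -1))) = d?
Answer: Rational(3955194038, 1225693) ≈ 3226.9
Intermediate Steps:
Function('Y')(d, H) = Add(Rational(-2, 7), d)
c = Rational(-4087, 14251) (c = Mul(12261, Rational(-1, 42753)) = Rational(-4087, 14251) ≈ -0.28679)
O = 44
Function('h')(N, a) = Mul(Rational(-5, 9), Pow(a, -1)) (Function('h')(N, a) = Mul(Rational(1, 9), Mul(-5, Pow(a, -1))) = Mul(Rational(-5, 9), Pow(a, -1)))
Function('v')(b, V) = -12 (Function('v')(b, V) = Add(-56, 44) = -12)
Mul(Add(Function('Y')(-186, -128), -39462), Pow(Add(c, Function('v')(-105, Function('h')(14, -4))), -1)) = Mul(Add(Add(Rational(-2, 7), -186), -39462), Pow(Add(Rational(-4087, 14251), -12), -1)) = Mul(Add(Rational(-1304, 7), -39462), Pow(Rational(-175099, 14251), -1)) = Mul(Rational(-277538, 7), Rational(-14251, 175099)) = Rational(3955194038, 1225693)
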